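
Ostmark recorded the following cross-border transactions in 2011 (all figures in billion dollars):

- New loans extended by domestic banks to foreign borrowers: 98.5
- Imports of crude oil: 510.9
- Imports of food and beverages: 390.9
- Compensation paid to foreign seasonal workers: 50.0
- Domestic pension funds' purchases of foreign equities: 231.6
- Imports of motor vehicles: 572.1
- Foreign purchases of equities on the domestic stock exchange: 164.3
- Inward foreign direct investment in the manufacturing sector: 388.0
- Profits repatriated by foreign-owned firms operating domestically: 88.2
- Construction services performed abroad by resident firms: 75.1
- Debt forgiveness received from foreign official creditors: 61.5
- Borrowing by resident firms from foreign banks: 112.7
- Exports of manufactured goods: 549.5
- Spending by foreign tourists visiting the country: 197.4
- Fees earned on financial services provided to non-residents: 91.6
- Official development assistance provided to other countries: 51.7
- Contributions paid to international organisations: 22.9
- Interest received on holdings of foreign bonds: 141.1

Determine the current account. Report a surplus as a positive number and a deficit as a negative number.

-632.0

Goods: -572.1 - 390.9 - 510.9 + 549.5 = -924.4
Services: 197.4 + 75.1 + 91.6 = 364.1
Primary income: -88.2 - 50.0 + 141.1 = 2.9
Secondary income: -22.9 - 51.7 = -74.6
Current account = (-924.4) + 364.1 + 2.9 + (-74.6) = -632.0
(Excluded from the current account — financial account: new loans extended by domestic banks to foreign borrowers 98.5, domestic pension funds' purchases of foreign equities 231.6, foreign purchases of equities on the domestic stock exchange 164.3, inward foreign direct investment in the manufacturing sector 388.0, borrowing by resident firms from foreign banks 112.7; capital account: debt forgiveness received from foreign official creditors 61.5.)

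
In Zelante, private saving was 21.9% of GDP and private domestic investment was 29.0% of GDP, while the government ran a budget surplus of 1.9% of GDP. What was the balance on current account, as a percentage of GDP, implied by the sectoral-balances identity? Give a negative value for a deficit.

By the sectoral-balances identity, CA = (S_private - I) + (T - G).
Private balance = 21.9 - 29.0 = -7.1
Government balance (T - G) = 1.9
CA = -7.1 + 1.9 = -5.2

-5.2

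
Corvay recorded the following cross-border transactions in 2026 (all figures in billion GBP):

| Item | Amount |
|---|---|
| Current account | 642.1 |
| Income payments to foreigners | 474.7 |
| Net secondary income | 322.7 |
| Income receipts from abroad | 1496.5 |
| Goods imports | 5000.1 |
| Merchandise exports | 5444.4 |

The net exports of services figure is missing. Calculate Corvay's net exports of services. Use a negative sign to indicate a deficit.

-1146.7

Current account = goods balance + services balance + net primary income + net secondary income
Sum of the known components = 1788.8
Net exports of services = CA - (known components) = 642.1 - 1788.8 = -1146.7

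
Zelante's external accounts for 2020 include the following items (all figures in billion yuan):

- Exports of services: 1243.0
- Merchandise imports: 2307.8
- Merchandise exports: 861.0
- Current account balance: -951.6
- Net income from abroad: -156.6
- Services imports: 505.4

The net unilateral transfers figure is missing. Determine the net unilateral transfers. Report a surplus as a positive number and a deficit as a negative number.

-85.8

Current account = goods balance + services balance + net primary income + net secondary income
Sum of the known components = -865.8
Net unilateral transfers = CA - (known components) = -951.6 - (-865.8) = -85.8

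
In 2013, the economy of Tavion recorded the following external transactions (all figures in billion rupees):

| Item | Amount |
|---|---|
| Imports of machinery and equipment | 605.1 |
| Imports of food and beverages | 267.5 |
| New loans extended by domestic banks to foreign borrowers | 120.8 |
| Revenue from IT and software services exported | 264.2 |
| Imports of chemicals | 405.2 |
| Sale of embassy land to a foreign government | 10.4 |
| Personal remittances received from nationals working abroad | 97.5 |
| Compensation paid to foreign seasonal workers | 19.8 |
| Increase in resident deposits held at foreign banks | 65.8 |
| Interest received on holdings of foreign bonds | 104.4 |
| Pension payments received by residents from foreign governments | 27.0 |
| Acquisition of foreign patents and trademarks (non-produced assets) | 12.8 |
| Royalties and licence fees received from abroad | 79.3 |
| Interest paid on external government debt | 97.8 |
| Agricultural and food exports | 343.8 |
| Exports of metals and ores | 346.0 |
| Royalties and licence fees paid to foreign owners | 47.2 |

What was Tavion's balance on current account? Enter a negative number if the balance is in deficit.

-180.4

Goods: 346.0 - 405.2 - 605.1 + 343.8 - 267.5 = -588.0
Services: 264.2 + 79.3 - 47.2 = 296.3
Primary income: -97.8 - 19.8 + 104.4 = -13.2
Secondary income: 97.5 + 27.0 = 124.5
Current account = (-588.0) + 296.3 + (-13.2) + 124.5 = -180.4
(Excluded from the current account — financial account: new loans extended by domestic banks to foreign borrowers 120.8, increase in resident deposits held at foreign banks 65.8; capital account: sale of embassy land to a foreign government 10.4, acquisition of foreign patents and trademarks (non-produced assets) 12.8.)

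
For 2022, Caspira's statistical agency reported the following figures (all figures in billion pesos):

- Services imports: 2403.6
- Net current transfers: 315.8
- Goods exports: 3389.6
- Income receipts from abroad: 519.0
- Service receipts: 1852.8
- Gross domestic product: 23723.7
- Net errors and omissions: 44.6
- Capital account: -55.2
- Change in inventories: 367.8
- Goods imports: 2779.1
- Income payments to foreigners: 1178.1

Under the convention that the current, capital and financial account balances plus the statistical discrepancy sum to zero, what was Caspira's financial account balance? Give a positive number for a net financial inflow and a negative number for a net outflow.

294.2

Goods balance = 3389.6 - 2779.1 = 610.5
Services balance = 1852.8 - 2403.6 = -550.8
Trade balance (goods + services) = 610.5 + (-550.8) = 59.7
Net primary income = 519.0 - 1178.1 = -659.1
Net secondary income = 315.8
Current account = 59.7 + (-659.1) + 315.8 = -283.6
Financial account = -(-283.6 + (-55.2) + 44.6) = 294.2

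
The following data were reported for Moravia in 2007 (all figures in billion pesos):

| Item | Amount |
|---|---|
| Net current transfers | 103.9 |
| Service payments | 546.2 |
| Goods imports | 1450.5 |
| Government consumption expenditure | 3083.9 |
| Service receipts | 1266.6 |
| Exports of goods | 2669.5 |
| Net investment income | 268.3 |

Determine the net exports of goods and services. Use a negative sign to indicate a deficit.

1939.4

Goods balance = 2669.5 - 1450.5 = 1219.0
Services balance = 1266.6 - 546.2 = 720.4
Trade balance (goods + services) = 1219.0 + 720.4 = 1939.4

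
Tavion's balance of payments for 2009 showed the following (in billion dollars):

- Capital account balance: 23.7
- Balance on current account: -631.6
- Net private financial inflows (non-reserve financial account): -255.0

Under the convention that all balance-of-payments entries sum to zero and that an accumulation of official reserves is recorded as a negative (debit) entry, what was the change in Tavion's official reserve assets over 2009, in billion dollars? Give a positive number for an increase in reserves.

Official reserve transactions balance = -((-631.6) + 23.7 + (-255.0)) = 862.9
An accumulation of reserves is recorded as a debit (negative entry), so the change in the stock of reserves is the negative of that balance.
Change in official reserves = -(862.9) = -862.9

-862.9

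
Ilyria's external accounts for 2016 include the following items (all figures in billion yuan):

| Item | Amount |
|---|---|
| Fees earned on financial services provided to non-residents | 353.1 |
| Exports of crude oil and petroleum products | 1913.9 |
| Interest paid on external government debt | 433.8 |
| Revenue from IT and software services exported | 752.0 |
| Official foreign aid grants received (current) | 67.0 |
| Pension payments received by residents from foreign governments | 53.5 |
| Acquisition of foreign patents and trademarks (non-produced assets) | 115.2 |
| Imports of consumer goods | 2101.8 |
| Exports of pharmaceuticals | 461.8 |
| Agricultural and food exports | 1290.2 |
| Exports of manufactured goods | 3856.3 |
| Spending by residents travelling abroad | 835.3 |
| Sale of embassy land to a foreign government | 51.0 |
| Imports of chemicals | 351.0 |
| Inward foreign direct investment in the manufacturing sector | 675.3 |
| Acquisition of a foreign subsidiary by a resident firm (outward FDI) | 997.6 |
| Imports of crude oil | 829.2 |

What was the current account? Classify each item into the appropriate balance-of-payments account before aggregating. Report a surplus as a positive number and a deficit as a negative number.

4196.7

Goods: 1290.2 - 2101.8 + 461.8 + 1913.9 + 3856.3 - 351.0 - 829.2 = 4240.2
Services: -835.3 + 752.0 + 353.1 = 269.8
Primary income: -433.8
Secondary income: 53.5 + 67.0 = 120.5
Current account = 4240.2 + 269.8 + (-433.8) + 120.5 = 4196.7
(Excluded from the current account — capital account: acquisition of foreign patents and trademarks (non-produced assets) 115.2, sale of embassy land to a foreign government 51.0; financial account: inward foreign direct investment in the manufacturing sector 675.3, acquisition of a foreign subsidiary by a resident firm (outward FDI) 997.6.)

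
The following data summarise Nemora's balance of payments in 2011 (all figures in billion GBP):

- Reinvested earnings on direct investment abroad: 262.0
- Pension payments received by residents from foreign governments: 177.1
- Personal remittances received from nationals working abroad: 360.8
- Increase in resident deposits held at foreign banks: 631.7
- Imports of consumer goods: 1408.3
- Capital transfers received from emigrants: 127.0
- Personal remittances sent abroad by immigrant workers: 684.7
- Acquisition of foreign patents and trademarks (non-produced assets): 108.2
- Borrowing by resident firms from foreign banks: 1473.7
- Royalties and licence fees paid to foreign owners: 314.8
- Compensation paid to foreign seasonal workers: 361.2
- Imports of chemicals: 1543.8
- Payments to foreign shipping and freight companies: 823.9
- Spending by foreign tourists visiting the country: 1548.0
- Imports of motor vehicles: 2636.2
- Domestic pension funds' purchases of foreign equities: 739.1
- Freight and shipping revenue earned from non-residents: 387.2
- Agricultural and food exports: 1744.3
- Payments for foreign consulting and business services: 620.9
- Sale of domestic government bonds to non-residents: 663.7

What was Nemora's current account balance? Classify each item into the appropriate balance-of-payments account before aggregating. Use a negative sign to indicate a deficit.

-3914.4

Goods: -2636.2 + 1744.3 - 1543.8 - 1408.3 = -3844.0
Services: 1548.0 + 387.2 - 620.9 - 314.8 - 823.9 = 175.6
Primary income: 262.0 - 361.2 = -99.2
Secondary income: 177.1 + 360.8 - 684.7 = -146.8
Current account = (-3844.0) + 175.6 + (-99.2) + (-146.8) = -3914.4
(Excluded from the current account — financial account: increase in resident deposits held at foreign banks 631.7, borrowing by resident firms from foreign banks 1473.7, domestic pension funds' purchases of foreign equities 739.1, sale of domestic government bonds to non-residents 663.7; capital account: capital transfers received from emigrants 127.0, acquisition of foreign patents and trademarks (non-produced assets) 108.2.)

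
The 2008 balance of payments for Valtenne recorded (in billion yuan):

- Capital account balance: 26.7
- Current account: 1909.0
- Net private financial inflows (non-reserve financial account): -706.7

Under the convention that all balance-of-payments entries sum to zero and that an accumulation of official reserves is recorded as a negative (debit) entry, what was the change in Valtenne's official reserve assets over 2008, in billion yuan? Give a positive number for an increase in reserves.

1229.0

Official reserve transactions balance = -(1909.0 + 26.7 + (-706.7)) = -1229.0
An accumulation of reserves is recorded as a debit (negative entry), so the change in the stock of reserves is the negative of that balance.
Change in official reserves = -(-1229.0) = 1229.0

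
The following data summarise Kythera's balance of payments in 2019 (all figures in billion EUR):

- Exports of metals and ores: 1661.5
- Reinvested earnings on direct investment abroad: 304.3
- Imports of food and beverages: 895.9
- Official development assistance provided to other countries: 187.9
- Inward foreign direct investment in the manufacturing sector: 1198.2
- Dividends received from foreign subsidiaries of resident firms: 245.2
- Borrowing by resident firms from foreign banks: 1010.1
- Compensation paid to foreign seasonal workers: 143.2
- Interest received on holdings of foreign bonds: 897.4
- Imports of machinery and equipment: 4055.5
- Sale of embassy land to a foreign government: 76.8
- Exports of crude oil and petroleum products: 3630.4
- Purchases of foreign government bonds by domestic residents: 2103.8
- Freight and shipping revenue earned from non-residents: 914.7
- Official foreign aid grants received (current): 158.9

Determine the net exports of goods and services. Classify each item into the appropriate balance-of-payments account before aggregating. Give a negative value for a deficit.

1255.2

Goods: -895.9 + 1661.5 - 4055.5 + 3630.4 = 340.5
Services: 914.7
Trade balance = 340.5 + 914.7 = 1255.2
(Excluded from the trade balance — primary income: reinvested earnings on direct investment abroad 304.3, dividends received from foreign subsidiaries of resident firms 245.2, compensation paid to foreign seasonal workers 143.2, interest received on holdings of foreign bonds 897.4; secondary income: official development assistance provided to other countries 187.9, official foreign aid grants received (current) 158.9; financial account: inward foreign direct investment in the manufacturing sector 1198.2, borrowing by resident firms from foreign banks 1010.1, purchases of foreign government bonds by domestic residents 2103.8; capital account: sale of embassy land to a foreign government 76.8.)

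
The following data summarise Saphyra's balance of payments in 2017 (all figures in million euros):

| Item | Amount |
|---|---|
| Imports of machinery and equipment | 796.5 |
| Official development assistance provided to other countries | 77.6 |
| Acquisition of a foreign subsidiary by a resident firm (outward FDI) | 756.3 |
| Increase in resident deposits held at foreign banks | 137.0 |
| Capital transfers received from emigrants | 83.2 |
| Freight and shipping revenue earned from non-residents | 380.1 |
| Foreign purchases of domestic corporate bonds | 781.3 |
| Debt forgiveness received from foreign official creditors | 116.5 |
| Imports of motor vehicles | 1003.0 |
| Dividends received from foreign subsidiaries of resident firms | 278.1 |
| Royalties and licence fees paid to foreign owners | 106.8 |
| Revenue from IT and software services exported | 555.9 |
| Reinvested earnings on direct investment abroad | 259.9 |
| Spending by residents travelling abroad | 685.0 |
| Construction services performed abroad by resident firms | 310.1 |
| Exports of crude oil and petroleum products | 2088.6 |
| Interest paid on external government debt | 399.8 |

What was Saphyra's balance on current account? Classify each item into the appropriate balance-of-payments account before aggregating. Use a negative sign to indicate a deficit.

Goods: -796.5 - 1003.0 + 2088.6 = 289.1
Services: -685.0 + 310.1 + 555.9 - 106.8 + 380.1 = 454.3
Primary income: 278.1 + 259.9 - 399.8 = 138.2
Secondary income: -77.6
Current account = 289.1 + 454.3 + 138.2 + (-77.6) = 804.0
(Excluded from the current account — financial account: acquisition of a foreign subsidiary by a resident firm (outward FDI) 756.3, increase in resident deposits held at foreign banks 137.0, foreign purchases of domestic corporate bonds 781.3; capital account: capital transfers received from emigrants 83.2, debt forgiveness received from foreign official creditors 116.5.)

804.0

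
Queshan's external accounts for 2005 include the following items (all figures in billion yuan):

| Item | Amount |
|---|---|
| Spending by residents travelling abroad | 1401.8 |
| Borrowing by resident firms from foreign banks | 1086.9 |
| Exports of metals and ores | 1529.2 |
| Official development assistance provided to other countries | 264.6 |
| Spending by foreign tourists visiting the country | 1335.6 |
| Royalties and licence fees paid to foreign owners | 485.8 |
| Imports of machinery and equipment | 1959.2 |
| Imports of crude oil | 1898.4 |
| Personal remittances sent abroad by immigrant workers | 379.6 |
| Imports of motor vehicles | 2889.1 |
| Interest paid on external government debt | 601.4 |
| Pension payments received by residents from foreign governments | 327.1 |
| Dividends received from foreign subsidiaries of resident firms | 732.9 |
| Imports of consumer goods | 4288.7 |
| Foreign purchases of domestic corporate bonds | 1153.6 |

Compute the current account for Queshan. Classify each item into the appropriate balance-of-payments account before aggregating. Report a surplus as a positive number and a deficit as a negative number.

-10243.8

Goods: 1529.2 - 1959.2 - 4288.7 - 1898.4 - 2889.1 = -9506.2
Services: 1335.6 - 485.8 - 1401.8 = -552.0
Primary income: -601.4 + 732.9 = 131.5
Secondary income: -379.6 - 264.6 + 327.1 = -317.1
Current account = (-9506.2) + (-552.0) + 131.5 + (-317.1) = -10243.8
(Excluded from the current account — financial account: borrowing by resident firms from foreign banks 1086.9, foreign purchases of domestic corporate bonds 1153.6.)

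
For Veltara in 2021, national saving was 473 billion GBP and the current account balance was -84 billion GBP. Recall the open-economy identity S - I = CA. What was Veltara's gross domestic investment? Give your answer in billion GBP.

557

S - I = CA (net lending to the rest of the world).
I = S - CA = 473 - (-84) = 557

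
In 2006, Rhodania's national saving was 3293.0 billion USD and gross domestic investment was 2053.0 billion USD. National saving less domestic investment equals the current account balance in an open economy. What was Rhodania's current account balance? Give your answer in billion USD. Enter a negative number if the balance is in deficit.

CA = S - I = 3293.0 - 2053.0 = 1240.0

1240.0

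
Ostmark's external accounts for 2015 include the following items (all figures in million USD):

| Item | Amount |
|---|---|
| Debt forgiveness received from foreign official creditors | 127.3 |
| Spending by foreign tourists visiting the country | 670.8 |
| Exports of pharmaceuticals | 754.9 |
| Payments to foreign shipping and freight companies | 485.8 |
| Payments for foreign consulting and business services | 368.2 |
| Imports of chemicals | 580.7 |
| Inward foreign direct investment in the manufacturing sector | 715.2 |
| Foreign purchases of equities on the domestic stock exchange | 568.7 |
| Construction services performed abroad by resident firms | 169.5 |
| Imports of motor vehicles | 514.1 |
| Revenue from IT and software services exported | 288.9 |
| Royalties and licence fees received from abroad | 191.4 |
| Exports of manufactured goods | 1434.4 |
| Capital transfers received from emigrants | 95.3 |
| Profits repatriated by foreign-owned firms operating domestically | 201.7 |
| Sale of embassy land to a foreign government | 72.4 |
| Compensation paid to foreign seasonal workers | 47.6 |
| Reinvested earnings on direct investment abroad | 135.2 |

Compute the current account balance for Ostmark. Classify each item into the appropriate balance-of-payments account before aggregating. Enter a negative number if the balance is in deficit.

1447.0

Goods: -580.7 + 1434.4 + 754.9 - 514.1 = 1094.5
Services: -368.2 + 670.8 - 485.8 + 288.9 + 191.4 + 169.5 = 466.6
Primary income: -47.6 - 201.7 + 135.2 = -114.1
Current account = 1094.5 + 466.6 + (-114.1) = 1447.0
(Excluded from the current account — capital account: debt forgiveness received from foreign official creditors 127.3, capital transfers received from emigrants 95.3, sale of embassy land to a foreign government 72.4; financial account: inward foreign direct investment in the manufacturing sector 715.2, foreign purchases of equities on the domestic stock exchange 568.7.)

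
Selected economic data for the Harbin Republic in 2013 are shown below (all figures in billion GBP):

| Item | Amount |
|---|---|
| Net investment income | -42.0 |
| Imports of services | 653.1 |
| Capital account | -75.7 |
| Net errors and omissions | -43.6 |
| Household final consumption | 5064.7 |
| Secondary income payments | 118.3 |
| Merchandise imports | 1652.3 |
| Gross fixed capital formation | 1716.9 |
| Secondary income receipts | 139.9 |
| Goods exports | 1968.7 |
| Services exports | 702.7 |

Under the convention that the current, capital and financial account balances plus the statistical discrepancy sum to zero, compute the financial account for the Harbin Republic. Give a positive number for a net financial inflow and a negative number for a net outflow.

-226.3

Goods balance = 1968.7 - 1652.3 = 316.4
Services balance = 702.7 - 653.1 = 49.6
Trade balance (goods + services) = 316.4 + 49.6 = 366.0
Net primary income = -42.0
Net secondary income = 139.9 - 118.3 = 21.6
Current account = 366.0 + (-42.0) + 21.6 = 345.6
Financial account = -(345.6 + (-75.7) + (-43.6)) = -226.3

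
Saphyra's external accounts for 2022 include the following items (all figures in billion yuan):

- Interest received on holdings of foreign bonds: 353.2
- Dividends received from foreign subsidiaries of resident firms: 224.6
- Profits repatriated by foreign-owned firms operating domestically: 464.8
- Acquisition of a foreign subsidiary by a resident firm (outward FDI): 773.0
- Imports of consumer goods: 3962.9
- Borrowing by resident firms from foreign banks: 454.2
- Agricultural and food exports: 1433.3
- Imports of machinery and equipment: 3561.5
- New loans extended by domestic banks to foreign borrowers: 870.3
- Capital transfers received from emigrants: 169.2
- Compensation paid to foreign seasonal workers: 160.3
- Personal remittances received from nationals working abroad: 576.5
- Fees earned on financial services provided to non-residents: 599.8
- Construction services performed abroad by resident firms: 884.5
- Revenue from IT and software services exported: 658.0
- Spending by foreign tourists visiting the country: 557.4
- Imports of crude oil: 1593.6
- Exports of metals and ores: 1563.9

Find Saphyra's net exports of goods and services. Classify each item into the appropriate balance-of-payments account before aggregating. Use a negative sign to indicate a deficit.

-3421.1

Goods: -1593.6 - 3962.9 - 3561.5 + 1563.9 + 1433.3 = -6120.8
Services: 599.8 + 658.0 + 557.4 + 884.5 = 2699.7
Trade balance = -6120.8 + 2699.7 = -3421.1
(Excluded from the trade balance — primary income: interest received on holdings of foreign bonds 353.2, dividends received from foreign subsidiaries of resident firms 224.6, profits repatriated by foreign-owned firms operating domestically 464.8, compensation paid to foreign seasonal workers 160.3; financial account: acquisition of a foreign subsidiary by a resident firm (outward FDI) 773.0, borrowing by resident firms from foreign banks 454.2, new loans extended by domestic banks to foreign borrowers 870.3; capital account: capital transfers received from emigrants 169.2; secondary income: personal remittances received from nationals working abroad 576.5.)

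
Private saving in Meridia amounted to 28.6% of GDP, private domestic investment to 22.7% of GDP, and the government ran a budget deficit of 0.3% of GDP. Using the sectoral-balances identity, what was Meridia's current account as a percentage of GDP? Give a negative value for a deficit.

5.6

By the sectoral-balances identity, CA = (S_private - I) + (T - G).
Private balance = 28.6 - 22.7 = 5.9
Government balance (T - G) = -0.3
CA = 5.9 + (-0.3) = 5.6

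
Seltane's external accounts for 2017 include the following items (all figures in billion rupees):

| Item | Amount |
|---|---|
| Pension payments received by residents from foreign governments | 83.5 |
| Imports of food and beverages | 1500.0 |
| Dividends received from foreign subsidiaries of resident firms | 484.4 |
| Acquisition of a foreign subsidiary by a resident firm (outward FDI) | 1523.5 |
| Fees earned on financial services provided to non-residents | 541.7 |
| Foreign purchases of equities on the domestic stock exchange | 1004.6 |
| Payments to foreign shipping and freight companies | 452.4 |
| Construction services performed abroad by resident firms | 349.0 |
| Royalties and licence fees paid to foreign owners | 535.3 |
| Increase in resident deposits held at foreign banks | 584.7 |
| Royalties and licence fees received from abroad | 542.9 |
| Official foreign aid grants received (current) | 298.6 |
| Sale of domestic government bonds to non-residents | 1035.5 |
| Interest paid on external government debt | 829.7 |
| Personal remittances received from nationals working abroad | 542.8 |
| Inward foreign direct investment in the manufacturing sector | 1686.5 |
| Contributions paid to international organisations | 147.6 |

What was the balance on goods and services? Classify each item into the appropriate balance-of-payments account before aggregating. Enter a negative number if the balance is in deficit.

Goods: -1500.0
Services: -452.4 + 542.9 + 541.7 + 349.0 - 535.3 = 445.9
Trade balance = -1500.0 + 445.9 = -1054.1
(Excluded from the trade balance — secondary income: pension payments received by residents from foreign governments 83.5, official foreign aid grants received (current) 298.6, personal remittances received from nationals working abroad 542.8, contributions paid to international organisations 147.6; primary income: dividends received from foreign subsidiaries of resident firms 484.4, interest paid on external government debt 829.7; financial account: acquisition of a foreign subsidiary by a resident firm (outward FDI) 1523.5, foreign purchases of equities on the domestic stock exchange 1004.6, increase in resident deposits held at foreign banks 584.7, sale of domestic government bonds to non-residents 1035.5, inward foreign direct investment in the manufacturing sector 1686.5.)

-1054.1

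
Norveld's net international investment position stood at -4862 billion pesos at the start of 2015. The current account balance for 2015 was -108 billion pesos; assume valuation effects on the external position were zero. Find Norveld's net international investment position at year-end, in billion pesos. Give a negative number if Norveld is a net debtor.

-4970

With no valuation effects, change in NIIP = current account = -108
End-of-year NIIP = -4862 + (-108) = -4970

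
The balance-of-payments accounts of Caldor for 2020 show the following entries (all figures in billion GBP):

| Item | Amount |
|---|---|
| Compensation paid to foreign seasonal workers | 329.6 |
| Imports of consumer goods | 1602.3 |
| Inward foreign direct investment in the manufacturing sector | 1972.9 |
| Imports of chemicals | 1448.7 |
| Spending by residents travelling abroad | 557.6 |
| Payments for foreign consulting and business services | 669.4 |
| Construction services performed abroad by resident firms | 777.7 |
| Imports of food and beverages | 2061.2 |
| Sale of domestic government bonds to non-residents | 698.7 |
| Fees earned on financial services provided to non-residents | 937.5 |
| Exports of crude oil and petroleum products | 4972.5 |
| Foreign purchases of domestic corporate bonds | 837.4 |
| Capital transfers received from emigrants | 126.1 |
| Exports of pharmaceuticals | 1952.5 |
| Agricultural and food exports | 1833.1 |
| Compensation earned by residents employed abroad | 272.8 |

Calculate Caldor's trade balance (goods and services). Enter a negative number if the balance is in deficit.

Goods: -1602.3 + 1833.1 + 1952.5 - 2061.2 - 1448.7 + 4972.5 = 3645.9
Services: -669.4 + 777.7 + 937.5 - 557.6 = 488.2
Trade balance = 3645.9 + 488.2 = 4134.1
(Excluded from the trade balance — primary income: compensation paid to foreign seasonal workers 329.6, compensation earned by residents employed abroad 272.8; financial account: inward foreign direct investment in the manufacturing sector 1972.9, sale of domestic government bonds to non-residents 698.7, foreign purchases of domestic corporate bonds 837.4; capital account: capital transfers received from emigrants 126.1.)

4134.1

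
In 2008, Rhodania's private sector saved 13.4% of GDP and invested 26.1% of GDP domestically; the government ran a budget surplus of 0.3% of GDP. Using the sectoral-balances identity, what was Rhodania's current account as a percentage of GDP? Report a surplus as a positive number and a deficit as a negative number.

By the sectoral-balances identity, CA = (S_private - I) + (T - G).
Private balance = 13.4 - 26.1 = -12.7
Government balance (T - G) = 0.3
CA = -12.7 + 0.3 = -12.4

-12.4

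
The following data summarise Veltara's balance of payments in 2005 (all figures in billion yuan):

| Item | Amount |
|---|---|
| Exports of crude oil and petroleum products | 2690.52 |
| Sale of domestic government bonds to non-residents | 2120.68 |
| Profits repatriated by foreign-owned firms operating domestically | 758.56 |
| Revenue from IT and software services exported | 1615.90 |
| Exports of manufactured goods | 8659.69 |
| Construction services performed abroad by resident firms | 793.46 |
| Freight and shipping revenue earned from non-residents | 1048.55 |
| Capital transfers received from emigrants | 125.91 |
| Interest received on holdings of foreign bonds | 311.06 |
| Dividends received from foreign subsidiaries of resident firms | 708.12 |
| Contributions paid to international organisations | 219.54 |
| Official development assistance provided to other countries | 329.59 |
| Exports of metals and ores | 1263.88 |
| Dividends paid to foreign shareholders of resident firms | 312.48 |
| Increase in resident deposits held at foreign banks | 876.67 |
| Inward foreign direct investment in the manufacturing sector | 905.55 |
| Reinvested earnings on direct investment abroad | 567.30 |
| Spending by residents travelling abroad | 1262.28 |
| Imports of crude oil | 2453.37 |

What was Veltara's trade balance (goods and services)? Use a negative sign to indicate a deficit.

12356.35

Goods: 8659.69 - 2453.37 + 1263.88 + 2690.52 = 10160.72
Services: 793.46 - 1262.28 + 1615.90 + 1048.55 = 2195.63
Trade balance = 10160.72 + 2195.63 = 12356.35
(Excluded from the trade balance — financial account: sale of domestic government bonds to non-residents 2120.68, increase in resident deposits held at foreign banks 876.67, inward foreign direct investment in the manufacturing sector 905.55; primary income: profits repatriated by foreign-owned firms operating domestically 758.56, interest received on holdings of foreign bonds 311.06, dividends received from foreign subsidiaries of resident firms 708.12, dividends paid to foreign shareholders of resident firms 312.48, reinvested earnings on direct investment abroad 567.30; capital account: capital transfers received from emigrants 125.91; secondary income: contributions paid to international organisations 219.54, official development assistance provided to other countries 329.59.)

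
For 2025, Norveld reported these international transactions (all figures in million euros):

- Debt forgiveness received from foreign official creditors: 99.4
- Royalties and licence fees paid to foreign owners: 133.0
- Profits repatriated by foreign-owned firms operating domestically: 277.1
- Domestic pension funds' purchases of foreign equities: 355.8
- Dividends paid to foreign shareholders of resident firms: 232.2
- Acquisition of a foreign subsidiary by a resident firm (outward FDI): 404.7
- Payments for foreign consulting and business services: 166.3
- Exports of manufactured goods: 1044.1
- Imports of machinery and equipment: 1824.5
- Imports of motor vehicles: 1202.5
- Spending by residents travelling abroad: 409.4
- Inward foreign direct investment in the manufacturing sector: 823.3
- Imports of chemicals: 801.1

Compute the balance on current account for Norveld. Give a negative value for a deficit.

-4002.0

Goods: -801.1 - 1824.5 - 1202.5 + 1044.1 = -2784.0
Services: -409.4 - 133.0 - 166.3 = -708.7
Primary income: -232.2 - 277.1 = -509.3
Current account = (-2784.0) + (-708.7) + (-509.3) = -4002.0
(Excluded from the current account — capital account: debt forgiveness received from foreign official creditors 99.4; financial account: domestic pension funds' purchases of foreign equities 355.8, acquisition of a foreign subsidiary by a resident firm (outward FDI) 404.7, inward foreign direct investment in the manufacturing sector 823.3.)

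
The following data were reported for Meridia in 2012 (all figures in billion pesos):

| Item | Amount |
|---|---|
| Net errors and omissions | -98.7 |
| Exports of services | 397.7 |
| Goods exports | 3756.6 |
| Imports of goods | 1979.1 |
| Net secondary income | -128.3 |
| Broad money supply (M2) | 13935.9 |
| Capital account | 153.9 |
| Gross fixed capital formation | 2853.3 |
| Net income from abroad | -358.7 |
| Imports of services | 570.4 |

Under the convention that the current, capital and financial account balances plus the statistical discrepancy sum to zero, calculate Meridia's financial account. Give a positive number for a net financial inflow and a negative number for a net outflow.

Goods balance = 3756.6 - 1979.1 = 1777.5
Services balance = 397.7 - 570.4 = -172.7
Trade balance (goods + services) = 1777.5 + (-172.7) = 1604.8
Net primary income = -358.7
Net secondary income = -128.3
Current account = 1604.8 + (-358.7) + (-128.3) = 1117.8
Financial account = -(1117.8 + 153.9 + (-98.7)) = -1173.0

-1173.0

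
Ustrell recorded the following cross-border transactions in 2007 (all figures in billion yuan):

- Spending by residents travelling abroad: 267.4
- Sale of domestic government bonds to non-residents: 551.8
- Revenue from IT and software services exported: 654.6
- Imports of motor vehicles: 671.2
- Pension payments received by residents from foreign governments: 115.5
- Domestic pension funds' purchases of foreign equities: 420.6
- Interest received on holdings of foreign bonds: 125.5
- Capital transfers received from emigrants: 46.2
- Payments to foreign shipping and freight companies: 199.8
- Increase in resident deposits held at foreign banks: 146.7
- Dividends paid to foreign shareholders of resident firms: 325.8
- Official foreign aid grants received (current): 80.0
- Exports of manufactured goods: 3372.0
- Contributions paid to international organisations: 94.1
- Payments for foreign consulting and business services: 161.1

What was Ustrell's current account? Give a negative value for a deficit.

Goods: 3372.0 - 671.2 = 2700.8
Services: -267.4 - 199.8 - 161.1 + 654.6 = 26.3
Primary income: 125.5 - 325.8 = -200.3
Secondary income: 80.0 + 115.5 - 94.1 = 101.4
Current account = 2700.8 + 26.3 + (-200.3) + 101.4 = 2628.2
(Excluded from the current account — financial account: sale of domestic government bonds to non-residents 551.8, domestic pension funds' purchases of foreign equities 420.6, increase in resident deposits held at foreign banks 146.7; capital account: capital transfers received from emigrants 46.2.)

2628.2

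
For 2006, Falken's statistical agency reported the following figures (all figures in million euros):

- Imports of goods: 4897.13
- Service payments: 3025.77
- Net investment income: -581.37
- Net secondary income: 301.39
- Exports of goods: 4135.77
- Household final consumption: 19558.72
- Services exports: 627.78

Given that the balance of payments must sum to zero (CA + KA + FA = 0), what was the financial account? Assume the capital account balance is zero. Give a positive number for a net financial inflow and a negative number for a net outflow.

3439.33

Goods balance = 4135.77 - 4897.13 = -761.36
Services balance = 627.78 - 3025.77 = -2397.99
Trade balance (goods + services) = -761.36 + (-2397.99) = -3159.35
Net primary income = -581.37
Net secondary income = 301.39
Current account = -3159.35 + (-581.37) + 301.39 = -3439.33
Financial account = -(-3439.33) = 3439.33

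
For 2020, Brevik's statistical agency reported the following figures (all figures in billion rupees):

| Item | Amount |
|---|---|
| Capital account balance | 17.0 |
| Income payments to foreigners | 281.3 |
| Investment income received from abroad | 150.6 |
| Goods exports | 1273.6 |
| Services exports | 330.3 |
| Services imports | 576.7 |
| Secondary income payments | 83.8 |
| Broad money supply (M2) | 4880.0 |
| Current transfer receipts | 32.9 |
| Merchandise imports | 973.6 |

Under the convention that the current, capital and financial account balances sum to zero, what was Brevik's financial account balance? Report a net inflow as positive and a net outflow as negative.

111.0

Goods balance = 1273.6 - 973.6 = 300.0
Services balance = 330.3 - 576.7 = -246.4
Trade balance (goods + services) = 300.0 + (-246.4) = 53.6
Net primary income = 150.6 - 281.3 = -130.7
Net secondary income = 32.9 - 83.8 = -50.9
Current account = 53.6 + (-130.7) + (-50.9) = -128.0
Financial account = -(-128.0 + 17.0) = 111.0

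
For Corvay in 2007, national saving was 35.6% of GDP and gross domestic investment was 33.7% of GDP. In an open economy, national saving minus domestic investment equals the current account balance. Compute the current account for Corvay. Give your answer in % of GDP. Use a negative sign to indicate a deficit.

S - I = CA (net lending to the rest of the world).
CA = S - I = 35.6 - 33.7 = 1.9

1.9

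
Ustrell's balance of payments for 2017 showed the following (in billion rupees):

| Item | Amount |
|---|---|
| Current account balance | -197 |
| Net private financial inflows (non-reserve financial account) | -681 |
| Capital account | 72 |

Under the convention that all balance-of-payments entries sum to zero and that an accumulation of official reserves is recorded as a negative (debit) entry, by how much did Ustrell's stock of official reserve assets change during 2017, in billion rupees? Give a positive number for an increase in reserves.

-806

Official reserve transactions balance = -((-197) + 72 + (-681)) = 806
An accumulation of reserves is recorded as a debit (negative entry), so the change in the stock of reserves is the negative of that balance.
Change in official reserves = -(806) = -806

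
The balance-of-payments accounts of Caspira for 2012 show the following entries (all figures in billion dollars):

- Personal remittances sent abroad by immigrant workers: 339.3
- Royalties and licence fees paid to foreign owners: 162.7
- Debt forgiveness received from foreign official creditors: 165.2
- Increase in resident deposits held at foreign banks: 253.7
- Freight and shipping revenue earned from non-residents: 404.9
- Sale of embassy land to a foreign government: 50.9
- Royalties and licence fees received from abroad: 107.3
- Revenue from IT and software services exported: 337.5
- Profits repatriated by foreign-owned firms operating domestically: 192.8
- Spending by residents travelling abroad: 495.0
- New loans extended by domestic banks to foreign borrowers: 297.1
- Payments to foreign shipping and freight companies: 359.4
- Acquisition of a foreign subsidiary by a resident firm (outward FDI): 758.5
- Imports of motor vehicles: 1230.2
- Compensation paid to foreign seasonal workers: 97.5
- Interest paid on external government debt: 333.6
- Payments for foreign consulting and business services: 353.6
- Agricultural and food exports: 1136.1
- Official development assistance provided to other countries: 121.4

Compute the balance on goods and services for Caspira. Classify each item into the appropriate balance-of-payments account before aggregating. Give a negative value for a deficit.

Goods: 1136.1 - 1230.2 = -94.1
Services: -162.7 - 495.0 + 404.9 + 107.3 - 359.4 - 353.6 + 337.5 = -521.0
Trade balance = -94.1 + (-521.0) = -615.1
(Excluded from the trade balance — secondary income: personal remittances sent abroad by immigrant workers 339.3, official development assistance provided to other countries 121.4; capital account: debt forgiveness received from foreign official creditors 165.2, sale of embassy land to a foreign government 50.9; financial account: increase in resident deposits held at foreign banks 253.7, new loans extended by domestic banks to foreign borrowers 297.1, acquisition of a foreign subsidiary by a resident firm (outward FDI) 758.5; primary income: profits repatriated by foreign-owned firms operating domestically 192.8, compensation paid to foreign seasonal workers 97.5, interest paid on external government debt 333.6.)

-615.1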